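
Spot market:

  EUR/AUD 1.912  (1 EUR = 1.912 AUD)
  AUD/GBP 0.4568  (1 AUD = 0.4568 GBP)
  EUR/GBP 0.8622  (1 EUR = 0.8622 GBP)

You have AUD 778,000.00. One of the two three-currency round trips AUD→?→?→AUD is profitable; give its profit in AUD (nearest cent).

Profitable loop is AUD → GBP → EUR → AUD:
AUD 778,000.00 × 0.4568 = GBP 355,390.40
GBP 355,390.40 ÷ 0.8622 = EUR 412,190.21
EUR 412,190.21 × 1.912 = AUD 788,107.68
Profit = AUD 788,107.68 − AUD 778,000.00

Profit: AUD 10,107.68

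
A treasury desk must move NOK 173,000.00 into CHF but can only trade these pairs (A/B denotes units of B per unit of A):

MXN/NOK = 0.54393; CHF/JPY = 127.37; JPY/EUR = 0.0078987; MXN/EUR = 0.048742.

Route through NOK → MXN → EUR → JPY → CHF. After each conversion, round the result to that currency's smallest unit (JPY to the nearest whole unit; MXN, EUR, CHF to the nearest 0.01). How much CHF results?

CHF 15,409.33

NOK 173,000.00 ÷ 0.54393 = MXN 318,055.63
MXN 318,055.63 × 0.048742 = EUR 15,502.67
EUR 15,502.67 ÷ 0.0078987 = JPY 1,962,686
JPY 1,962,686 ÷ 127.37 = CHF 15,409.33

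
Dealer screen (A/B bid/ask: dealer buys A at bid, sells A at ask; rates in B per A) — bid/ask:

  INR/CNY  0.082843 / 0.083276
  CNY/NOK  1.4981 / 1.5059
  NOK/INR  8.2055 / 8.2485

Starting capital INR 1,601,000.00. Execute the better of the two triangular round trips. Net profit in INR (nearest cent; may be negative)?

Net profit: INR 29,395.63

Best loop INR → CNY → NOK → INR:
INR 1,601,000.00 × 0.082843 (sell INR at bid) = CNY 132,631.64
CNY 132,631.64 × 1.4981 (sell CNY at bid) = NOK 198,695.46
NOK 198,695.46 × 8.2055 (sell NOK at bid) = INR 1,630,395.63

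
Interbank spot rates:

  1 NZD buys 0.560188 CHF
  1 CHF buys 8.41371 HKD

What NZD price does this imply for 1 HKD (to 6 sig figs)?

1 HKD ÷ 8.41371 = 0.118854 CHF
0.118854 CHF ÷ 0.560188 = 0.212167 NZD

HKD/NZD = 0.212167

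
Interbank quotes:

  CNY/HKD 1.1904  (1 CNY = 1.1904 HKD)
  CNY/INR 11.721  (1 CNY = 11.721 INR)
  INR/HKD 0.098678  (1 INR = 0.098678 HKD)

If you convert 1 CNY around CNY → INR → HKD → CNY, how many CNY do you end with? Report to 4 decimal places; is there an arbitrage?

Around CNY → INR → HKD → CNY: 1 × 11.721 × 0.098678 ÷ 1.1904 = 0.971610
Product < 1; profitable direction is CNY → HKD → INR → CNY.

0.9716 (arbitrage exists)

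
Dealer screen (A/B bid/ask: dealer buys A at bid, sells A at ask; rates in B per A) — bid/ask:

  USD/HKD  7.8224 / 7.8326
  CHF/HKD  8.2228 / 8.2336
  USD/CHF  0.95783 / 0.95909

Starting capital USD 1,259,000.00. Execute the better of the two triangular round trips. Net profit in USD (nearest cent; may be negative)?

Net profit: USD 6,983.21

Best loop USD → CHF → HKD → USD:
USD 1,259,000.00 × 0.95783 (sell USD at bid) = CHF 1,205,907.97
CHF 1,205,907.97 × 8.2228 (sell CHF at bid) = HKD 9,915,940.06
HKD 9,915,940.06 ÷ 7.8326 (buy USD at ask) = USD 1,265,983.21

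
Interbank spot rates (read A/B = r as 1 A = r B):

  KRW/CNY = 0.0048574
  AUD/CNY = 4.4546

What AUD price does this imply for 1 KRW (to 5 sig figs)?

1 KRW × 0.0048574 = 0.0048574 CNY
0.0048574 CNY ÷ 4.4546 = 0.00109042 AUD

KRW/AUD = 0.0010904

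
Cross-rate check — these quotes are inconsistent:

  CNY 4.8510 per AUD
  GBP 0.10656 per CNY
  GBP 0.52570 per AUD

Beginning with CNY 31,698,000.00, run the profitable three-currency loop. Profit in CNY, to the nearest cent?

Profitable loop is CNY → AUD → GBP → CNY:
CNY 31,698,000.00 ÷ 4.8510 = AUD 6,534,322.82
AUD 6,534,322.82 × 0.52570 = GBP 3,435,093.51
GBP 3,435,093.51 ÷ 0.10656 = CNY 32,236,237.86
Profit = CNY 32,236,237.86 − CNY 31,698,000.00

Profit: CNY 538,237.86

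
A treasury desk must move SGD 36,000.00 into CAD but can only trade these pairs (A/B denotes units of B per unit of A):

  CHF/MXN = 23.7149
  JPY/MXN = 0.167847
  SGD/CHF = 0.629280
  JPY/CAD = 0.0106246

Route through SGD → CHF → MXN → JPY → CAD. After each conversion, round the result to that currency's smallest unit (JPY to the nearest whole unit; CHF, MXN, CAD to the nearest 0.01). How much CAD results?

SGD 36,000.00 × 0.629280 = CHF 22,654.08
CHF 22,654.08 × 23.7149 = MXN 537,239.24
MXN 537,239.24 ÷ 0.167847 = JPY 3,200,768
JPY 3,200,768 × 0.0106246 = CAD 34,006.88

CAD 34,006.88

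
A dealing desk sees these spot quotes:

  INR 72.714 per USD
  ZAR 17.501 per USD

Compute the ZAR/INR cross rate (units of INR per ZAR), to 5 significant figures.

ZAR/INR = 4.1548

1 ZAR ÷ 17.501 = 0.0571396 USD
0.0571396 USD × 72.714 = 4.15485 INR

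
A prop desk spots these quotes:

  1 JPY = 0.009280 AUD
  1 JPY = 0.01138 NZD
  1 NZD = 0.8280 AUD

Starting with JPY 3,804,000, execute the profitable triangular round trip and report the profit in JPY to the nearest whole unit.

Profitable loop is JPY → NZD → AUD → JPY:
JPY 3,804,000 × 0.01138 = NZD 43,289.52
NZD 43,289.52 × 0.8280 = AUD 35,843.72
AUD 35,843.72 ÷ 0.009280 = JPY 3,862,470
Profit = JPY 3,862,470 − JPY 3,804,000

Profit: JPY 58,470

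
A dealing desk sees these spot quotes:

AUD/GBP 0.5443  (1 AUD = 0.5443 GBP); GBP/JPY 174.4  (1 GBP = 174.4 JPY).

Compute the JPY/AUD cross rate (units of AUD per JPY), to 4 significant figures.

1 JPY ÷ 174.4 = 0.00573394 GBP
0.00573394 GBP ÷ 0.5443 = 0.0105345 AUD

JPY/AUD = 0.01053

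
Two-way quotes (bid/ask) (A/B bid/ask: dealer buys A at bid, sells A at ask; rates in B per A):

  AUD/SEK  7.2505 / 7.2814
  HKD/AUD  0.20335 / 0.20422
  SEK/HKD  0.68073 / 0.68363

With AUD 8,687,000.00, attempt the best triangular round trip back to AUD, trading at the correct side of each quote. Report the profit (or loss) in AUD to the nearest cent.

Net profit: AUD 31,802.61

Best loop AUD → SEK → HKD → AUD:
AUD 8,687,000.00 × 7.2505 (sell AUD at bid) = SEK 62,985,093.50
SEK 62,985,093.50 × 0.68073 (sell SEK at bid) = HKD 42,875,842.70
HKD 42,875,842.70 × 0.20335 (sell HKD at bid) = AUD 8,718,802.61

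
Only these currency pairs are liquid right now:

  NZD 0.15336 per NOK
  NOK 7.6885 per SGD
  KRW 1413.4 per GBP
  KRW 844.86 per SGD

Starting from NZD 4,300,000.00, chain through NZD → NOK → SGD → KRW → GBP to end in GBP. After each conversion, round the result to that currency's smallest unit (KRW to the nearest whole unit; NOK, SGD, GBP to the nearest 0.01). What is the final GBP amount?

NZD 4,300,000.00 ÷ 0.15336 = NOK 28,038,601.98
NOK 28,038,601.98 ÷ 7.6885 = SGD 3,646,823.44
SGD 3,646,823.44 × 844.86 = KRW 3,081,055,252
KRW 3,081,055,252 ÷ 1413.4 = GBP 2,179,889.10

GBP 2,179,889.10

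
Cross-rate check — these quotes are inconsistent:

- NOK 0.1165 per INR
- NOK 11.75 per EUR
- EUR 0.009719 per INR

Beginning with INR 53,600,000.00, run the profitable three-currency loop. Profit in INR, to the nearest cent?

Profit: INR 1,080,347.55

Profitable loop is INR → NOK → EUR → INR:
INR 53,600,000.00 × 0.1165 = NOK 6,244,400.00
NOK 6,244,400.00 ÷ 11.75 = EUR 531,438.30
EUR 531,438.30 ÷ 0.009719 = INR 54,680,347.55
Profit = INR 54,680,347.55 − INR 53,600,000.00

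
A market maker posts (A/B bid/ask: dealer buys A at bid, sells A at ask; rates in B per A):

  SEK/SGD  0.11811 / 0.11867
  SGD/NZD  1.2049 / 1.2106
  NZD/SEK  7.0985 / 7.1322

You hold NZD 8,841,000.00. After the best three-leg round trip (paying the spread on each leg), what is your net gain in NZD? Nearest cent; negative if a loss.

Net profit: NZD 90,114.37

Best loop NZD → SEK → SGD → NZD:
NZD 8,841,000.00 × 7.0985 (sell NZD at bid) = SEK 62,757,838.50
SEK 62,757,838.50 × 0.11811 (sell SEK at bid) = SGD 7,412,328.31
SGD 7,412,328.31 × 1.2049 (sell SGD at bid) = NZD 8,931,114.37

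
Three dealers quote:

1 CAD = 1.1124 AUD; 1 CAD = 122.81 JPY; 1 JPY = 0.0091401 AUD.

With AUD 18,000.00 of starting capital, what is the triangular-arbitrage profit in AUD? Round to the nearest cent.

Profitable loop is AUD → CAD → JPY → AUD:
AUD 18,000.00 ÷ 1.1124 = CAD 16,181.23
CAD 16,181.23 × 122.81 = JPY 1,987,217
JPY 1,987,217 × 0.0091401 = AUD 18,163.36
Profit = AUD 18,163.36 − AUD 18,000.00

Profit: AUD 163.36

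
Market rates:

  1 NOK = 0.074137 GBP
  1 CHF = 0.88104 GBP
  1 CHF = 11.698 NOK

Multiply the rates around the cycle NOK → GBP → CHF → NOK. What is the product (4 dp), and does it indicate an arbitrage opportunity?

0.9844 (arbitrage exists)

Around NOK → GBP → CHF → NOK: 1 × 0.074137 ÷ 0.88104 × 11.698 = 0.984353
Product < 1; profitable direction is NOK → CHF → GBP → NOK.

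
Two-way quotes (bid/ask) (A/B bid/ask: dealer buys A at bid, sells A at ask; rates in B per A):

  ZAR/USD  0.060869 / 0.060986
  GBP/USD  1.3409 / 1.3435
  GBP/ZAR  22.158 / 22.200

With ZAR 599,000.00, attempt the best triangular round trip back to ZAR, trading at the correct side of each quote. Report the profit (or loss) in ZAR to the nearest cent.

Best loop ZAR → USD → GBP → ZAR:
ZAR 599,000.00 × 0.060869 (sell ZAR at bid) = USD 36,460.53
USD 36,460.53 ÷ 1.3435 (buy GBP at ask) = GBP 27,138.47
GBP 27,138.47 × 22.158 (sell GBP at bid) = ZAR 601,334.16

Net profit: ZAR 2,334.16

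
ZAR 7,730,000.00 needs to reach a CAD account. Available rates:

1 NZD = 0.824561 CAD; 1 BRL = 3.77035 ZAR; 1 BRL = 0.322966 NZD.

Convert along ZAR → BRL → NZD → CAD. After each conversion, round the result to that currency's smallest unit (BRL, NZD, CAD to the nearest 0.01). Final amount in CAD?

ZAR 7,730,000.00 ÷ 3.77035 = BRL 2,050,207.54
BRL 2,050,207.54 × 0.322966 = NZD 662,147.33
NZD 662,147.33 × 0.824561 = CAD 545,980.86

CAD 545,980.86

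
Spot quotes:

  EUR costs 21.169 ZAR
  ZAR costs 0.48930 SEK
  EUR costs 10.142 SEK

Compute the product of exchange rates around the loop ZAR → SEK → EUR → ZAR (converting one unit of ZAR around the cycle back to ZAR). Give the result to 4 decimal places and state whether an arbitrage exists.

Around ZAR → SEK → EUR → ZAR: 1 × 0.48930 ÷ 10.142 × 21.169 = 1.021297
Product > 1; profitable direction is ZAR → SEK → EUR → ZAR.

1.0213 (arbitrage exists)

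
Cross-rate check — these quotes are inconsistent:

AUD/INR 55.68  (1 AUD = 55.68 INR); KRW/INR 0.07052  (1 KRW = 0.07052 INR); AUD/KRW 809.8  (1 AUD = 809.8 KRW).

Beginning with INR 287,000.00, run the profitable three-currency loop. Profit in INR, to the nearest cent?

Profitable loop is INR → AUD → KRW → INR:
INR 287,000.00 ÷ 55.68 = AUD 5,154.45
AUD 5,154.45 × 809.8 = KRW 4,174,077
KRW 4,174,077 × 0.07052 = INR 294,355.90
Profit = INR 294,355.90 − INR 287,000.00

Profit: INR 7,355.90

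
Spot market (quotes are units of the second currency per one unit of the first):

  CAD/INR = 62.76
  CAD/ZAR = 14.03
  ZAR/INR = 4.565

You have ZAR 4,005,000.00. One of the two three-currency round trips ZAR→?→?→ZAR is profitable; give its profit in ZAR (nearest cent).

Profit: ZAR 82,126.11

Profitable loop is ZAR → INR → CAD → ZAR:
ZAR 4,005,000.00 × 4.565 = INR 18,282,825.00
INR 18,282,825.00 ÷ 62.76 = CAD 291,313.34
CAD 291,313.34 × 14.03 = ZAR 4,087,126.11
Profit = ZAR 4,087,126.11 − ZAR 4,005,000.00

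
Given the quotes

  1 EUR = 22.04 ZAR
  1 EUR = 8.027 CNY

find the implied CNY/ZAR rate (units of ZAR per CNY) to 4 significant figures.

CNY/ZAR = 2.746

1 CNY ÷ 8.027 = 0.12458 EUR
0.12458 EUR × 22.04 = 2.74573 ZAR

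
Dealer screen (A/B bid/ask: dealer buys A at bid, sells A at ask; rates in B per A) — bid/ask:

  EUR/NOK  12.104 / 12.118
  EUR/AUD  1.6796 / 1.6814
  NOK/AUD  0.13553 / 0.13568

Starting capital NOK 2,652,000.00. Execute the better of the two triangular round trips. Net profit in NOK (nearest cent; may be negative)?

Best loop NOK → EUR → AUD → NOK:
NOK 2,652,000.00 ÷ 12.118 (buy EUR at ask) = EUR 218,847.99
EUR 218,847.99 × 1.6796 (sell EUR at bid) = AUD 367,577.09
AUD 367,577.09 ÷ 0.13568 (buy NOK at ask) = NOK 2,709,147.20

Net profit: NOK 57,147.20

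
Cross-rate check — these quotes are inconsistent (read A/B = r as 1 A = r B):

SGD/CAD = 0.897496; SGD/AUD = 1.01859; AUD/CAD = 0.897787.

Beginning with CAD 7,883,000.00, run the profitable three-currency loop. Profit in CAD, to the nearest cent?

Profitable loop is CAD → SGD → AUD → CAD:
CAD 7,883,000.00 ÷ 0.897496 = SGD 8,783,326.05
SGD 8,783,326.05 × 1.01859 = AUD 8,946,608.09
AUD 8,946,608.09 × 0.897787 = CAD 8,032,148.43
Profit = CAD 8,032,148.43 − CAD 7,883,000.00

Profit: CAD 149,148.43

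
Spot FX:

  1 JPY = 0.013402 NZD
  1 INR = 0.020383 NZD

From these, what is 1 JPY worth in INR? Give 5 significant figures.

JPY/INR = 0.65751

1 JPY × 0.013402 = 0.013402 NZD
0.013402 NZD ÷ 0.020383 = 0.657509 INR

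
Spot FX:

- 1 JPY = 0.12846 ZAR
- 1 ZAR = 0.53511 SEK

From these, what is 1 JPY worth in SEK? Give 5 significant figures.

1 JPY × 0.12846 = 0.12846 ZAR
0.12846 ZAR × 0.53511 = 0.0687402 SEK

JPY/SEK = 0.068740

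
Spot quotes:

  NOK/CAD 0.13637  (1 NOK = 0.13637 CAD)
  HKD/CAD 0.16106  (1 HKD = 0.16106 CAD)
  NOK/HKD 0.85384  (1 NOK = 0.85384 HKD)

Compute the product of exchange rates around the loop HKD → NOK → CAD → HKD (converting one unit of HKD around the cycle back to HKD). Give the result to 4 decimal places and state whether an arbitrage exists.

0.9916 (arbitrage exists)

Around HKD → NOK → CAD → HKD: 1 ÷ 0.85384 × 0.13637 ÷ 0.16106 = 0.991641
Product < 1; profitable direction is HKD → CAD → NOK → HKD.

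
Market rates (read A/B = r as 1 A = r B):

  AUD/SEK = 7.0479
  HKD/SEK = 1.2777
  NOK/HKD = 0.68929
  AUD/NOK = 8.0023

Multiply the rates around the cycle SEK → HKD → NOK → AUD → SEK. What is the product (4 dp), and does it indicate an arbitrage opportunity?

Around SEK → HKD → NOK → AUD → SEK: 1 ÷ 1.2777 ÷ 0.68929 ÷ 8.0023 × 7.0479 = 1.000032
Product ≈ 1 (deviation 0.003%, within rounding noise).

1.0000 (no arbitrage)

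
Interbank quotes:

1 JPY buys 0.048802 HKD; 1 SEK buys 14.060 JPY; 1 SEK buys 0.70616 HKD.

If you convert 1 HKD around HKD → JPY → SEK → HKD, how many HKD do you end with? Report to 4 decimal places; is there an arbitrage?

1.0292 (arbitrage exists)

Around HKD → JPY → SEK → HKD: 1 ÷ 0.048802 ÷ 14.060 × 0.70616 = 1.029154
Product > 1; profitable direction is HKD → JPY → SEK → HKD.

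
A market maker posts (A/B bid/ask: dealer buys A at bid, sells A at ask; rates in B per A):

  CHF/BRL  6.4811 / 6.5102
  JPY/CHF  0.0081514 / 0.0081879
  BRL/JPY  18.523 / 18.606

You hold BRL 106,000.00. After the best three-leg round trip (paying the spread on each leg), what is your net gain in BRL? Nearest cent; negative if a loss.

Best loop BRL → CHF → JPY → BRL:
BRL 106,000.00 ÷ 6.5102 (buy CHF at ask) = CHF 16,282.14
CHF 16,282.14 ÷ 0.0081879 (buy JPY at ask) = JPY 1,988,561
JPY 1,988,561 ÷ 18.606 (buy BRL at ask) = BRL 106,877.43

Net profit: BRL 877.43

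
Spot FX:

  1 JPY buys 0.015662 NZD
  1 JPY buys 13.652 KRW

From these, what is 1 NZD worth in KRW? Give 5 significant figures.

1 NZD ÷ 0.015662 = 63.8488 JPY
63.8488 JPY × 13.652 = 871.664 KRW

NZD/KRW = 871.66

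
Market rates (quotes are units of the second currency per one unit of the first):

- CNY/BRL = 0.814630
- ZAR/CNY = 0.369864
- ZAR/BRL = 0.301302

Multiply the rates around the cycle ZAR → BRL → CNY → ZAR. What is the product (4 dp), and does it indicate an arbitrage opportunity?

1.0000 (no arbitrage)

Around ZAR → BRL → CNY → ZAR: 1 × 0.301302 ÷ 0.814630 ÷ 0.369864 = 0.999999
Product ≈ 1 (deviation 0.000%, within rounding noise).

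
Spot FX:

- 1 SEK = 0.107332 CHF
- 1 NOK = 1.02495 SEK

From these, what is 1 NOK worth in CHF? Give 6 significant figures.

1 NOK × 1.02495 = 1.02495 SEK
1.02495 SEK × 0.107332 = 0.11001 CHF

NOK/CHF = 0.110010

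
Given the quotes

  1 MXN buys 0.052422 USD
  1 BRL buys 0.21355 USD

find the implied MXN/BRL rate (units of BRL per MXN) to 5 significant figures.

MXN/BRL = 0.24548

1 MXN × 0.052422 = 0.052422 USD
0.052422 USD ÷ 0.21355 = 0.245479 BRL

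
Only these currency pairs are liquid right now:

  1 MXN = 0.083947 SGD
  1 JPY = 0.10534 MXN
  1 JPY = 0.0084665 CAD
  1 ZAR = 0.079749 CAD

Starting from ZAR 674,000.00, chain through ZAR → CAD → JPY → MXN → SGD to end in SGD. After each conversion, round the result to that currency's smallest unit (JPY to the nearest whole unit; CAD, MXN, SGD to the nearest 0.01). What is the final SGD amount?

SGD 56,140.95

ZAR 674,000.00 × 0.079749 = CAD 53,750.83
CAD 53,750.83 ÷ 0.0084665 = JPY 6,348,648
JPY 6,348,648 × 0.10534 = MXN 668,766.58
MXN 668,766.58 × 0.083947 = SGD 56,140.95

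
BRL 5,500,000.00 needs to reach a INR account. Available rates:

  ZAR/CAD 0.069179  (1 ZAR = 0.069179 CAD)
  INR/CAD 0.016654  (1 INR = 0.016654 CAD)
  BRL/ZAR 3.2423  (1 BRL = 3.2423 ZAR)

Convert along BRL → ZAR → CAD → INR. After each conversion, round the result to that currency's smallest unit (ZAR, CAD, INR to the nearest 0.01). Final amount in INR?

BRL 5,500,000.00 × 3.2423 = ZAR 17,832,650.00
ZAR 17,832,650.00 × 0.069179 = CAD 1,233,644.89
CAD 1,233,644.89 ÷ 0.016654 = INR 74,074,990.39

INR 74,074,990.39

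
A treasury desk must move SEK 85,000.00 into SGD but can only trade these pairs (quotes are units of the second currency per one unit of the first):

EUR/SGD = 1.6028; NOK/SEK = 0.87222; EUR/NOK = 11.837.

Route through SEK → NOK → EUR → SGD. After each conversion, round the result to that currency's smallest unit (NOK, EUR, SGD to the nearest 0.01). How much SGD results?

SEK 85,000.00 ÷ 0.87222 = NOK 97,452.48
NOK 97,452.48 ÷ 11.837 = EUR 8,232.87
EUR 8,232.87 × 1.6028 = SGD 13,195.64

SGD 13,195.64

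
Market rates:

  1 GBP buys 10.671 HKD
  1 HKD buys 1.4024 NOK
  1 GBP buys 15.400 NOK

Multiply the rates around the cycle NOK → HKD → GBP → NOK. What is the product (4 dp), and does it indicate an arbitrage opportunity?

Around NOK → HKD → GBP → NOK: 1 ÷ 1.4024 ÷ 10.671 × 15.400 = 1.029067
Product > 1; profitable direction is NOK → HKD → GBP → NOK.

1.0291 (arbitrage exists)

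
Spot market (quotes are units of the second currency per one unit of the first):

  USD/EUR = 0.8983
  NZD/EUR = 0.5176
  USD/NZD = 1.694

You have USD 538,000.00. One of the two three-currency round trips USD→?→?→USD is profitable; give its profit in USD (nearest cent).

Profit: USD 13,183.24

Profitable loop is USD → EUR → NZD → USD:
USD 538,000.00 × 0.8983 = EUR 483,285.40
EUR 483,285.40 ÷ 0.5176 = NZD 933,704.40
NZD 933,704.40 ÷ 1.694 = USD 551,183.24
Profit = USD 551,183.24 − USD 538,000.00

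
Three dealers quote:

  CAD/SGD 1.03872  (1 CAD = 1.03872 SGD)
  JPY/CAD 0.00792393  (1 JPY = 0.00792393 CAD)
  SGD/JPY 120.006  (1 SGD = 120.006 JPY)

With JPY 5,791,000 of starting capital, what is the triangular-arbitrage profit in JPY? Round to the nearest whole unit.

Profitable loop is JPY → SGD → CAD → JPY:
JPY 5,791,000 ÷ 120.006 = SGD 48,255.92
SGD 48,255.92 ÷ 1.03872 = CAD 46,457.10
CAD 46,457.10 ÷ 0.00792393 = JPY 5,862,886
Profit = JPY 5,862,886 − JPY 5,791,000

Profit: JPY 71,886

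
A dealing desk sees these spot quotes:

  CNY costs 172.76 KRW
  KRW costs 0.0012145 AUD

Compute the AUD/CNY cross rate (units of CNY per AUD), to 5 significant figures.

AUD/CNY = 4.7661

1 AUD ÷ 0.0012145 = 823.384 KRW
823.384 KRW ÷ 172.76 = 4.76606 CNY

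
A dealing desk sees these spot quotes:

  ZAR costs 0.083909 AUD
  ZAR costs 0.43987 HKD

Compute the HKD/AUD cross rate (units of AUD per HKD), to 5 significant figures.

1 HKD ÷ 0.43987 = 2.2734 ZAR
2.2734 ZAR × 0.083909 = 0.190759 AUD

HKD/AUD = 0.19076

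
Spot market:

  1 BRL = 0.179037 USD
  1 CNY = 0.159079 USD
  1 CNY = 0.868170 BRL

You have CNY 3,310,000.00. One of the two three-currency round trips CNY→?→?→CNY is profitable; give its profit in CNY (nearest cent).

Profitable loop is CNY → USD → BRL → CNY:
CNY 3,310,000.00 × 0.159079 = USD 526,551.49
USD 526,551.49 ÷ 0.179037 = BRL 2,941,020.52
BRL 2,941,020.52 ÷ 0.868170 = CNY 3,387,609.01
Profit = CNY 3,387,609.01 − CNY 3,310,000.00

Profit: CNY 77,609.01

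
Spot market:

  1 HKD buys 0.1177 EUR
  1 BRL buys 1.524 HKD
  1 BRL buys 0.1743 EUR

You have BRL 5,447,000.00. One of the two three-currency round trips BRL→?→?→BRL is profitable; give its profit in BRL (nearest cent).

Profitable loop is BRL → HKD → EUR → BRL:
BRL 5,447,000.00 × 1.524 = HKD 8,301,228.00
HKD 8,301,228.00 × 0.1177 = EUR 977,054.54
EUR 977,054.54 ÷ 0.1743 = BRL 5,605,591.14
Profit = BRL 5,605,591.14 − BRL 5,447,000.00

Profit: BRL 158,591.14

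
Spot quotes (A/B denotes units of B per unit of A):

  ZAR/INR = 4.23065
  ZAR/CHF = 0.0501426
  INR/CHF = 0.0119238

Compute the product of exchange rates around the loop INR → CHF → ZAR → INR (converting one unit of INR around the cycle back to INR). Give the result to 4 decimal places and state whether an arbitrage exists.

1.0060 (arbitrage exists)

Around INR → CHF → ZAR → INR: 1 × 0.0119238 ÷ 0.0501426 × 4.23065 = 1.006039
Product > 1; profitable direction is INR → CHF → ZAR → INR.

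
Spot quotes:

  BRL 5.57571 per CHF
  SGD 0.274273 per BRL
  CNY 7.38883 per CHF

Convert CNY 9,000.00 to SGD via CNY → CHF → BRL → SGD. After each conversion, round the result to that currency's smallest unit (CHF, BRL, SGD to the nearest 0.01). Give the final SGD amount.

SGD 1,862.72

CNY 9,000.00 ÷ 7.38883 = CHF 1,218.05
CHF 1,218.05 × 5.57571 = BRL 6,791.49
BRL 6,791.49 × 0.274273 = SGD 1,862.72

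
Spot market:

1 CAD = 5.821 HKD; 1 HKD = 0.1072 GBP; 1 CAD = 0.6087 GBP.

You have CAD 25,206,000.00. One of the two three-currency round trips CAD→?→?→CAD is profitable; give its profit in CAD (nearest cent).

Profitable loop is CAD → HKD → GBP → CAD:
CAD 25,206,000.00 × 5.821 = HKD 146,724,126.00
HKD 146,724,126.00 × 0.1072 = GBP 15,728,826.31
GBP 15,728,826.31 ÷ 0.6087 = CAD 25,840,030.08
Profit = CAD 25,840,030.08 − CAD 25,206,000.00

Profit: CAD 634,030.08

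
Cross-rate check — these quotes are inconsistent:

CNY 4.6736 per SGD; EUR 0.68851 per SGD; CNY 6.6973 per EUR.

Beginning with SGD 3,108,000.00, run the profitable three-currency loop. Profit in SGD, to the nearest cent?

Profit: SGD 42,086.97

Profitable loop is SGD → CNY → EUR → SGD:
SGD 3,108,000.00 × 4.6736 = CNY 14,525,548.80
CNY 14,525,548.80 ÷ 6.6973 = EUR 2,168,866.38
EUR 2,168,866.38 ÷ 0.68851 = SGD 3,150,086.97
Profit = SGD 3,150,086.97 − SGD 3,108,000.00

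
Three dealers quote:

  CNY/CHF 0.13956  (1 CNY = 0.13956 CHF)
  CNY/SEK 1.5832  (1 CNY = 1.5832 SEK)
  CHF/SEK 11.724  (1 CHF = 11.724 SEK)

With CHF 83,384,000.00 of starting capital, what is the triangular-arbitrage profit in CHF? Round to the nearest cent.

Profitable loop is CHF → SEK → CNY → CHF:
CHF 83,384,000.00 × 11.724 = SEK 977,594,016.00
SEK 977,594,016.00 ÷ 1.5832 = CNY 617,479,797.88
CNY 617,479,797.88 × 0.13956 = CHF 86,175,480.59
Profit = CHF 86,175,480.59 − CHF 83,384,000.00

Profit: CHF 2,791,480.59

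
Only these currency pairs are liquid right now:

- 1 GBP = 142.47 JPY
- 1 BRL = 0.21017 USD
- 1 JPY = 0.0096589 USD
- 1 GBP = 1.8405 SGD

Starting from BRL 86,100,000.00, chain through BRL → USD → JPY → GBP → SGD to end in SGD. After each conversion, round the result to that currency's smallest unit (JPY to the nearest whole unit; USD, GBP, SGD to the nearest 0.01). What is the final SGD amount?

BRL 86,100,000.00 × 0.21017 = USD 18,095,637.00
USD 18,095,637.00 ÷ 0.0096589 = JPY 1,873,467,683
JPY 1,873,467,683 ÷ 142.47 = GBP 13,149,910.04
GBP 13,149,910.04 × 1.8405 = SGD 24,202,409.43

SGD 24,202,409.43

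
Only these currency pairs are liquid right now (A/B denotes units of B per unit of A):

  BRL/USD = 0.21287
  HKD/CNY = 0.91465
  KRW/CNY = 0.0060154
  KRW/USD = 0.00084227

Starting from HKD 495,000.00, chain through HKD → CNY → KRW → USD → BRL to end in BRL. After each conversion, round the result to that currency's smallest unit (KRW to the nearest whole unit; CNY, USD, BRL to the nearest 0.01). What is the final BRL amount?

HKD 495,000.00 × 0.91465 = CNY 452,751.75
CNY 452,751.75 ÷ 0.0060154 = KRW 75,265,444
KRW 75,265,444 × 0.00084227 = USD 63,393.83
USD 63,393.83 ÷ 0.21287 = BRL 297,805.37

BRL 297,805.37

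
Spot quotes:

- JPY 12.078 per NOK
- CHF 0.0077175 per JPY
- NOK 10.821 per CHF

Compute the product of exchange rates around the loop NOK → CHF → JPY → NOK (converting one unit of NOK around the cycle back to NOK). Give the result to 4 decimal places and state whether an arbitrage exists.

0.9914 (arbitrage exists)

Around NOK → CHF → JPY → NOK: 1 ÷ 10.821 ÷ 0.0077175 ÷ 12.078 = 0.991427
Product < 1; profitable direction is NOK → JPY → CHF → NOK.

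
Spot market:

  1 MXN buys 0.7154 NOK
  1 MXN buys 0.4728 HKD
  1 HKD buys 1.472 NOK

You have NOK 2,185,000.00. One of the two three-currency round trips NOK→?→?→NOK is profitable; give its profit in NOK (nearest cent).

Profit: NOK 61,027.65

Profitable loop is NOK → HKD → MXN → NOK:
NOK 2,185,000.00 ÷ 1.472 = HKD 1,484,375.00
HKD 1,484,375.00 ÷ 0.4728 = MXN 3,139,541.03
MXN 3,139,541.03 × 0.7154 = NOK 2,246,027.65
Profit = NOK 2,246,027.65 − NOK 2,185,000.00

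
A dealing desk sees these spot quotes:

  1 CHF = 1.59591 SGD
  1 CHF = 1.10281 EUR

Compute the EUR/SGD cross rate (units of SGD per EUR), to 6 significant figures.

EUR/SGD = 1.44713

1 EUR ÷ 1.10281 = 0.906775 CHF
0.906775 CHF × 1.59591 = 1.44713 SGD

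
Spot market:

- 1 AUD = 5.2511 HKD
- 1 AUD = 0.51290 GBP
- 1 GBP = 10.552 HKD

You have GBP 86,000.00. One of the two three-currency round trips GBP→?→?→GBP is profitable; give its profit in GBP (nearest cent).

Profit: GBP 2,637.12

Profitable loop is GBP → HKD → AUD → GBP:
GBP 86,000.00 × 10.552 = HKD 907,472.00
HKD 907,472.00 ÷ 5.2511 = AUD 172,815.60
AUD 172,815.60 × 0.51290 = GBP 88,637.12
Profit = GBP 88,637.12 − GBP 86,000.00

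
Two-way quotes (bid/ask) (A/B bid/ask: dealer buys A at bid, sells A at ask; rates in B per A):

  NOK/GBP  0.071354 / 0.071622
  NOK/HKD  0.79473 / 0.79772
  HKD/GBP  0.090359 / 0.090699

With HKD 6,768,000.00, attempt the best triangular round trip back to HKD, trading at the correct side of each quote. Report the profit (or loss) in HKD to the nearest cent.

Best loop HKD → GBP → NOK → HKD:
HKD 6,768,000.00 × 0.090359 (sell HKD at bid) = GBP 611,549.71
GBP 611,549.71 ÷ 0.071622 (buy NOK at ask) = NOK 8,538,573.51
NOK 8,538,573.51 × 0.79473 (sell NOK at bid) = HKD 6,785,860.53

Net profit: HKD 17,860.53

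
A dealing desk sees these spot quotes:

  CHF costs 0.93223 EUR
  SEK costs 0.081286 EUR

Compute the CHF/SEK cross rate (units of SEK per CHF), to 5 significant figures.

CHF/SEK = 11.469

1 CHF × 0.93223 = 0.93223 EUR
0.93223 EUR ÷ 0.081286 = 11.4685 SEK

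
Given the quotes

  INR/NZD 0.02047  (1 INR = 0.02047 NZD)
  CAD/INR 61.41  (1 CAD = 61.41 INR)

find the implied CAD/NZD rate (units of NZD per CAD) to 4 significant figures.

1 CAD × 61.41 = 61.41 INR
61.41 INR × 0.02047 = 1.25706 NZD

CAD/NZD = 1.257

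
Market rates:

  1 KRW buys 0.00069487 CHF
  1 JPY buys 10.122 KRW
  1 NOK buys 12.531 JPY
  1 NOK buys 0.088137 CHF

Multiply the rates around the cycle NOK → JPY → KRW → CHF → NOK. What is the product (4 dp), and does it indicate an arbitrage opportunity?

Around NOK → JPY → KRW → CHF → NOK: 1 × 12.531 × 10.122 × 0.00069487 ÷ 0.088137 = 0.999994
Product ≈ 1 (deviation 0.001%, within rounding noise).

1.0000 (no arbitrage)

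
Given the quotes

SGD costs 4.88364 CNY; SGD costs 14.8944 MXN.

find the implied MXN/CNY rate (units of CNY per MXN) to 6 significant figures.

MXN/CNY = 0.327884

1 MXN ÷ 14.8944 = 0.0671393 SGD
0.0671393 SGD × 4.88364 = 0.327884 CNY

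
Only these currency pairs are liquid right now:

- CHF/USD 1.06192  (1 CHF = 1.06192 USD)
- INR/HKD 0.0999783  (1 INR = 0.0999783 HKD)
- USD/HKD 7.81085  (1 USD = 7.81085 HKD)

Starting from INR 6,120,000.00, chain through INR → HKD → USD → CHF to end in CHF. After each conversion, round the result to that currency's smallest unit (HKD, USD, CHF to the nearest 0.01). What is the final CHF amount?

INR 6,120,000.00 × 0.0999783 = HKD 611,867.20
HKD 611,867.20 ÷ 7.81085 = USD 78,335.55
USD 78,335.55 ÷ 1.06192 = CHF 73,767.85

CHF 73,767.85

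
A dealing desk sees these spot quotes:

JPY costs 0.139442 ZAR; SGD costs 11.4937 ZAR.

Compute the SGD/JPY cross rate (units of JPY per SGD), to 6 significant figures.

SGD/JPY = 82.4264

1 SGD × 11.4937 = 11.4937 ZAR
11.4937 ZAR ÷ 0.139442 = 82.4264 JPY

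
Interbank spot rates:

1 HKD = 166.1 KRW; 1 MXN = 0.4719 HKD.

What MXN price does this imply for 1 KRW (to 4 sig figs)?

KRW/MXN = 0.01276

1 KRW ÷ 166.1 = 0.00602047 HKD
0.00602047 HKD ÷ 0.4719 = 0.0127579 MXN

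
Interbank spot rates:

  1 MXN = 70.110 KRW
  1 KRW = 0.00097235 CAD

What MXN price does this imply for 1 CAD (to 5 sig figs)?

1 CAD ÷ 0.00097235 = 1028.44 KRW
1028.44 KRW ÷ 70.110 = 14.6689 MXN

CAD/MXN = 14.669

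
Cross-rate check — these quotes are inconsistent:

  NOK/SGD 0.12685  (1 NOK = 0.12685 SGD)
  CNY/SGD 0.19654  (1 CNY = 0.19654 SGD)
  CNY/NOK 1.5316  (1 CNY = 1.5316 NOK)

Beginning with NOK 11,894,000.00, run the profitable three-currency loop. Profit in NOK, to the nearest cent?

Profit: NOK 138,144.99

Profitable loop is NOK → CNY → SGD → NOK:
NOK 11,894,000.00 ÷ 1.5316 = CNY 7,765,735.18
CNY 7,765,735.18 × 0.19654 = SGD 1,526,277.59
SGD 1,526,277.59 ÷ 0.12685 = NOK 12,032,144.99
Profit = NOK 12,032,144.99 − NOK 11,894,000.00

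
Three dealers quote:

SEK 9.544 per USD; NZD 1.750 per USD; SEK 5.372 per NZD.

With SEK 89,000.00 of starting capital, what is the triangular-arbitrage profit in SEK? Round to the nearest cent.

Profitable loop is SEK → NZD → USD → SEK:
SEK 89,000.00 ÷ 5.372 = NZD 16,567.39
NZD 16,567.39 ÷ 1.750 = USD 9,467.08
USD 9,467.08 × 9.544 = SEK 90,353.79
Profit = SEK 90,353.79 − SEK 89,000.00

Profit: SEK 1,353.79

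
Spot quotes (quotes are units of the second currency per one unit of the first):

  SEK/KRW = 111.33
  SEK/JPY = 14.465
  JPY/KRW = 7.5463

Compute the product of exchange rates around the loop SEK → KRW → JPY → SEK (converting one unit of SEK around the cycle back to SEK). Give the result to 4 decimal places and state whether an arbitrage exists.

1.0199 (arbitrage exists)

Around SEK → KRW → JPY → SEK: 1 × 111.33 ÷ 7.5463 ÷ 14.465 = 1.019905
Product > 1; profitable direction is SEK → KRW → JPY → SEK.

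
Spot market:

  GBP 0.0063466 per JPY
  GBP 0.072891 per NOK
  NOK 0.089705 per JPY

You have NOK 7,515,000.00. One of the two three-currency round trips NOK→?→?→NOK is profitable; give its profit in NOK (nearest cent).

Profitable loop is NOK → GBP → JPY → NOK:
NOK 7,515,000.00 × 0.072891 = GBP 547,775.86
GBP 547,775.86 ÷ 0.0063466 = JPY 86,310,129
JPY 86,310,129 × 0.089705 = NOK 7,742,450.13
Profit = NOK 7,742,450.13 − NOK 7,515,000.00

Profit: NOK 227,450.13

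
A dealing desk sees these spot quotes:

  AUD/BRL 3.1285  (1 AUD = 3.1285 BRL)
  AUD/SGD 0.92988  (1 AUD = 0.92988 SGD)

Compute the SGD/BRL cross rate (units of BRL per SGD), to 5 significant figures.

1 SGD ÷ 0.92988 = 1.07541 AUD
1.07541 AUD × 3.1285 = 3.36441 BRL

SGD/BRL = 3.3644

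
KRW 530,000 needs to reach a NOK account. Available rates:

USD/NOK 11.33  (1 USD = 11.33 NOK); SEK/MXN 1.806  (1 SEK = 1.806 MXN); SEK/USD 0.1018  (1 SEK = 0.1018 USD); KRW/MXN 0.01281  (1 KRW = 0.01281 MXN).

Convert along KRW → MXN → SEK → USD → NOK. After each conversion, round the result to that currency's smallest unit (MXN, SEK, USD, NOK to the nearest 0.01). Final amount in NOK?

KRW 530,000 × 0.01281 = MXN 6,789.30
MXN 6,789.30 ÷ 1.806 = SEK 3,759.30
SEK 3,759.30 × 0.1018 = USD 382.70
USD 382.70 × 11.33 = NOK 4,335.99

NOK 4,335.99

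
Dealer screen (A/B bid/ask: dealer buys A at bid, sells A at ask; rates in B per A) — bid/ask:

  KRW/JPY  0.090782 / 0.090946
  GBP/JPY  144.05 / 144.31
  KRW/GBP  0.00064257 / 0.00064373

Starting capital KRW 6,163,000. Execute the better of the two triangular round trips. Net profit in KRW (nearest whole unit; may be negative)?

Best loop KRW → GBP → JPY → KRW:
KRW 6,163,000 × 0.00064257 (sell KRW at bid) = GBP 3,960.16
GBP 3,960.16 × 144.05 (sell GBP at bid) = JPY 570,461
JPY 570,461 ÷ 0.090946 (buy KRW at ask) = KRW 6,272,523

Net profit: KRW 109,523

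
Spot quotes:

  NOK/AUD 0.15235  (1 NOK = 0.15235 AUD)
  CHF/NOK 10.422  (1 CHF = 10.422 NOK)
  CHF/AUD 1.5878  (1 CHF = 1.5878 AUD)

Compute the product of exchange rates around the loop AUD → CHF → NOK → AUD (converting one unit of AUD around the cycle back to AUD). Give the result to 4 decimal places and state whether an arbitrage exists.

Around AUD → CHF → NOK → AUD: 1 ÷ 1.5878 × 10.422 × 0.15235 = 0.999995
Product ≈ 1 (deviation 0.001%, within rounding noise).

1.0000 (no arbitrage)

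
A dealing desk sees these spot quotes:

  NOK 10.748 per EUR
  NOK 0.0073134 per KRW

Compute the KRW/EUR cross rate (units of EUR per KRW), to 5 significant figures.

1 KRW × 0.0073134 = 0.0073134 NOK
0.0073134 NOK ÷ 10.748 = 0.000680443 EUR

KRW/EUR = 0.00068044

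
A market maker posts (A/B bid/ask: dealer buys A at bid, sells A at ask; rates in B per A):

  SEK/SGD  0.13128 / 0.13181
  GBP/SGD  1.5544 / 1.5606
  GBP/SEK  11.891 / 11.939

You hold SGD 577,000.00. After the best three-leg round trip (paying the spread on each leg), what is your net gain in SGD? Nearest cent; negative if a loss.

Net profit: SGD 166.56

Best loop SGD → GBP → SEK → SGD:
SGD 577,000.00 ÷ 1.5606 (buy GBP at ask) = GBP 369,729.59
GBP 369,729.59 × 11.891 (sell GBP at bid) = SEK 4,396,454.57
SEK 4,396,454.57 × 0.13128 (sell SEK at bid) = SGD 577,166.56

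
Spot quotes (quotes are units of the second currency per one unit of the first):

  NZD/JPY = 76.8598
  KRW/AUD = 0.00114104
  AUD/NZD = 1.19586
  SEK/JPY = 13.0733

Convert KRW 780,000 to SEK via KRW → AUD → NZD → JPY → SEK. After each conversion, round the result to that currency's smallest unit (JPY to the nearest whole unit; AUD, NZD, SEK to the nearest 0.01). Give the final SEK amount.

KRW 780,000 × 0.00114104 = AUD 890.01
AUD 890.01 × 1.19586 = NZD 1,064.33
NZD 1,064.33 × 76.8598 = JPY 81,804
JPY 81,804 ÷ 13.0733 = SEK 6,257.33

SEK 6,257.33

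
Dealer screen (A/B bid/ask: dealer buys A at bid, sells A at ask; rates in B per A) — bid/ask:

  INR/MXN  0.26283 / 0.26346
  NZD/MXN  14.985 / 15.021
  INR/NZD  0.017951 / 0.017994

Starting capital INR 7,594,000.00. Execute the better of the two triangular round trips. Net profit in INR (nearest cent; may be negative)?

Best loop INR → NZD → MXN → INR:
INR 7,594,000.00 × 0.017951 (sell INR at bid) = NZD 136,319.89
NZD 136,319.89 × 14.985 (sell NZD at bid) = MXN 2,042,753.61
MXN 2,042,753.61 ÷ 0.26346 (buy INR at ask) = INR 7,753,562.63

Net profit: INR 159,562.63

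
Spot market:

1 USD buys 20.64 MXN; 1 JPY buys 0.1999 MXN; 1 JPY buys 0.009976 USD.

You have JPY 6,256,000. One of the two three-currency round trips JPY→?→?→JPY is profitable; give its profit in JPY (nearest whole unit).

Profitable loop is JPY → USD → MXN → JPY:
JPY 6,256,000 × 0.009976 = USD 62,409.86
USD 62,409.86 × 20.64 = MXN 1,288,139.43
MXN 1,288,139.43 ÷ 0.1999 = JPY 6,443,919
Profit = JPY 6,443,919 − JPY 6,256,000

Profit: JPY 187,919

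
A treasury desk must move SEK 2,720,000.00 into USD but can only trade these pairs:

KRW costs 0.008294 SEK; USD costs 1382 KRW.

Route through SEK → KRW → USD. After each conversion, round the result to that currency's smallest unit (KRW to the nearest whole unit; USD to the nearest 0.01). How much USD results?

USD 237,299.50

SEK 2,720,000.00 ÷ 0.008294 = KRW 327,947,914
KRW 327,947,914 ÷ 1382 = USD 237,299.50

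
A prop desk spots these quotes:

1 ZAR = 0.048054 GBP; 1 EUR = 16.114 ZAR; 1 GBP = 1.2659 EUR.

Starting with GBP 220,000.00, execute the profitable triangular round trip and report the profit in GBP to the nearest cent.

Profitable loop is GBP → ZAR → EUR → GBP:
GBP 220,000.00 ÷ 0.048054 = ZAR 4,578,182.88
ZAR 4,578,182.88 ÷ 16.114 = EUR 284,112.13
EUR 284,112.13 ÷ 1.2659 = GBP 224,434.89
Profit = GBP 224,434.89 − GBP 220,000.00

Profit: GBP 4,434.89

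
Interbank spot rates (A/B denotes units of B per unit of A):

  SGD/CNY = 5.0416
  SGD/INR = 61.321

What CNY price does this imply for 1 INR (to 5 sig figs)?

INR/CNY = 0.082217

1 INR ÷ 61.321 = 0.0163076 SGD
0.0163076 SGD × 5.0416 = 0.0822165 CNY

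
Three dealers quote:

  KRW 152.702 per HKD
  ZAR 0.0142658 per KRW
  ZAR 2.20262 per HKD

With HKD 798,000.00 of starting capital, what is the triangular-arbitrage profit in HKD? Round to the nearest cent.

Profit: HKD 8,866.37

Profitable loop is HKD → ZAR → KRW → HKD:
HKD 798,000.00 × 2.20262 = ZAR 1,757,690.76
ZAR 1,757,690.76 ÷ 0.0142658 = KRW 123,210,108
KRW 123,210,108 ÷ 152.702 = HKD 806,866.37
Profit = HKD 806,866.37 − HKD 798,000.00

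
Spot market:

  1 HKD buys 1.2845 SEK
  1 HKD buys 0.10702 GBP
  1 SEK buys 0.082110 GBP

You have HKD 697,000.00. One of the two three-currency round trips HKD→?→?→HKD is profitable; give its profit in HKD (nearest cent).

Profit: HKD 10,241.22

Profitable loop is HKD → GBP → SEK → HKD:
HKD 697,000.00 × 0.10702 = GBP 74,592.94
GBP 74,592.94 ÷ 0.082110 = SEK 908,451.35
SEK 908,451.35 ÷ 1.2845 = HKD 707,241.22
Profit = HKD 707,241.22 − HKD 697,000.00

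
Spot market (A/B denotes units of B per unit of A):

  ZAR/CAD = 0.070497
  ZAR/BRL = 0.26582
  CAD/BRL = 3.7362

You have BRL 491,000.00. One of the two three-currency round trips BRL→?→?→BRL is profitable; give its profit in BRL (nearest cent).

Profit: BRL 4,528.22

Profitable loop is BRL → CAD → ZAR → BRL:
BRL 491,000.00 ÷ 3.7362 = CAD 131,416.95
CAD 131,416.95 ÷ 0.070497 = ZAR 1,864,149.51
ZAR 1,864,149.51 × 0.26582 = BRL 495,528.22
Profit = BRL 495,528.22 − BRL 491,000.00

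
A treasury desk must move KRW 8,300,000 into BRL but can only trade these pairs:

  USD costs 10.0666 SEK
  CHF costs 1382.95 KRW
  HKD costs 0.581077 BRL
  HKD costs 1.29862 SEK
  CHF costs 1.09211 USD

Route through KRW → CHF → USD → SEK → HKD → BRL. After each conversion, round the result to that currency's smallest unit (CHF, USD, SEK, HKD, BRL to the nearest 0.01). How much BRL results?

BRL 29,523.78

KRW 8,300,000 ÷ 1382.95 = CHF 6,001.66
CHF 6,001.66 × 1.09211 = USD 6,554.47
USD 6,554.47 × 10.0666 = SEK 65,981.23
SEK 65,981.23 ÷ 1.29862 = HKD 50,808.73
HKD 50,808.73 × 0.581077 = BRL 29,523.78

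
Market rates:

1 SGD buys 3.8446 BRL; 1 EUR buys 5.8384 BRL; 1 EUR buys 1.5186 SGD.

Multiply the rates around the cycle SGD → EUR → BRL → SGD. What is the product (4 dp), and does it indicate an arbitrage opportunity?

Around SGD → EUR → BRL → SGD: 1 ÷ 1.5186 × 5.8384 ÷ 3.8446 = 0.999998
Product ≈ 1 (deviation 0.000%, within rounding noise).

1.0000 (no arbitrage)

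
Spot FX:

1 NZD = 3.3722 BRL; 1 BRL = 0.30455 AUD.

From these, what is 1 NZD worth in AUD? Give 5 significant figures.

1 NZD × 3.3722 = 3.3722 BRL
3.3722 BRL × 0.30455 = 1.027 AUD

NZD/AUD = 1.0270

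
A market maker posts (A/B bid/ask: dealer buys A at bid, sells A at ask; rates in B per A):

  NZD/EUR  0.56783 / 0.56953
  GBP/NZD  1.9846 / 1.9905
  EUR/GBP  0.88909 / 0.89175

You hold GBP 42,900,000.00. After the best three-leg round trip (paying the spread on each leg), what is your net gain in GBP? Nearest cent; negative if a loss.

Best loop GBP → NZD → EUR → GBP:
GBP 42,900,000.00 × 1.9846 (sell GBP at bid) = NZD 85,139,340.00
NZD 85,139,340.00 × 0.56783 (sell NZD at bid) = EUR 48,344,671.43
EUR 48,344,671.43 × 0.88909 (sell EUR at bid) = GBP 42,982,763.92

Net profit: GBP 82,763.92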